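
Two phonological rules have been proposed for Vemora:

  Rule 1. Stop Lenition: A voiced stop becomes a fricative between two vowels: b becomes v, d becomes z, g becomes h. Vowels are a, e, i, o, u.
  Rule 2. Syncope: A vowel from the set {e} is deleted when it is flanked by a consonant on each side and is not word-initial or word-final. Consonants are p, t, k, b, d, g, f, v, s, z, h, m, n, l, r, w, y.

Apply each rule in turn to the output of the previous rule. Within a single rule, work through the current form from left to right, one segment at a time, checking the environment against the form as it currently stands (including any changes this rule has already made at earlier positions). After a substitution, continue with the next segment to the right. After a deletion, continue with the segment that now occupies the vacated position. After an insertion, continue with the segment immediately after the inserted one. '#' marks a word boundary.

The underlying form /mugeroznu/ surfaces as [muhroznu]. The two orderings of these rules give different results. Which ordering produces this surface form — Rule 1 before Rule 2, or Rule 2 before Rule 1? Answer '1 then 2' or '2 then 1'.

1 then 2

Order 1 then 2:
  1 Stop Lenition: [mugeroznu] → [muheroznu]
  2 Syncope: [muheroznu] → [muhroznu]
  result: [muhroznu]
Order 2 then 1:
  2 Syncope: [mugeroznu] → [mugroznu]
  1 Stop Lenition: no change — [mugroznu]
  result: [mugroznu]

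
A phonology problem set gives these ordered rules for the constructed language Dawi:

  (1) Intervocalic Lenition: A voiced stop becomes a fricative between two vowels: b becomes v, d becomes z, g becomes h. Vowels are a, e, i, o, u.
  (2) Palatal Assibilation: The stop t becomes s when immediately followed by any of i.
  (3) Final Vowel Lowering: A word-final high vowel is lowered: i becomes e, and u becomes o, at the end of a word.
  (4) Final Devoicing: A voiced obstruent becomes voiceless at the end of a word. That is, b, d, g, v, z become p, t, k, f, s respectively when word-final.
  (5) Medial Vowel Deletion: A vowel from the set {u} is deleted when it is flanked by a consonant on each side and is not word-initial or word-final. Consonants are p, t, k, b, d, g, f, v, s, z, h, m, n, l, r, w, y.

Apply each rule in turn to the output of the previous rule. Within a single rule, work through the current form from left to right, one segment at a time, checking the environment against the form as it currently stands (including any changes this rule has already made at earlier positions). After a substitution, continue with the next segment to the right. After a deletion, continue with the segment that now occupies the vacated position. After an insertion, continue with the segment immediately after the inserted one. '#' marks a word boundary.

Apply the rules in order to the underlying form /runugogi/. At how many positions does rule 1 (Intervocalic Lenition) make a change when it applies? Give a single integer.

2

(1) Intervocalic Lenition: [runugogi] → [runuhohi]
(2) Palatal Assibilation: no change — [runuhohi]
(3) Final Vowel Lowering: [runuhohi] → [runuhohe]
(4) Final Devoicing: no change — [runuhohe]
(5) Medial Vowel Deletion: [runuhohe] → [rnhohe]
Rule 1 changed 2 position(s).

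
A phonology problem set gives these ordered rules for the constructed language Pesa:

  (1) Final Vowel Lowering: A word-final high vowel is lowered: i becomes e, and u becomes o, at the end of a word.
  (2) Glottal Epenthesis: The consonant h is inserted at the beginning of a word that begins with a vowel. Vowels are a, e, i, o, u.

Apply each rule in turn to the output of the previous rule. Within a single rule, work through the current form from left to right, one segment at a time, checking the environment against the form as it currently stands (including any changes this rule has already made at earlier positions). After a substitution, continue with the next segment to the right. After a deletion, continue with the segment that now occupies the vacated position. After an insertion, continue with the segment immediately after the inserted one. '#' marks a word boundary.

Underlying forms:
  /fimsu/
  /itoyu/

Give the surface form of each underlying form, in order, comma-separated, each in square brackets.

/fimsu/:
  (1) Final Vowel Lowering: [fimsu] → [fimso]
  (2) Glottal Epenthesis: no change — [fimso]
/itoyu/:
  (1) Final Vowel Lowering: [itoyu] → [itoyo]
  (2) Glottal Epenthesis: [itoyo] → [hitoyo]

[fimso], [hitoyo]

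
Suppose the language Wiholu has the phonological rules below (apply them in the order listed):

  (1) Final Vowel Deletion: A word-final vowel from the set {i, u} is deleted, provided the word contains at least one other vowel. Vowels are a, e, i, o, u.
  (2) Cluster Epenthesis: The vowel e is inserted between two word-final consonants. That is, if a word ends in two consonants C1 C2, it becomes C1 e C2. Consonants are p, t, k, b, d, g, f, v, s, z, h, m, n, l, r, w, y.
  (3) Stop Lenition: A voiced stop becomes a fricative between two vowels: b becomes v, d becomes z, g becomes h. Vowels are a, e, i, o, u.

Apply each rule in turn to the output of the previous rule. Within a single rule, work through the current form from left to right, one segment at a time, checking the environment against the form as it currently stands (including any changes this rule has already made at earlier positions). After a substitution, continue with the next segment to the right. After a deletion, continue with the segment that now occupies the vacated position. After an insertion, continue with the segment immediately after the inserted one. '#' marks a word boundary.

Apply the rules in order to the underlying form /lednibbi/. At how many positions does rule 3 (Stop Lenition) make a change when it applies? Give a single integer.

1

(1) Final Vowel Deletion: [lednibbi] → [lednibb]
(2) Cluster Epenthesis: [lednibb] → [lednibeb]
(3) Stop Lenition: [lednibeb] → [ledniveb]
Rule 3 changed 1 position(s).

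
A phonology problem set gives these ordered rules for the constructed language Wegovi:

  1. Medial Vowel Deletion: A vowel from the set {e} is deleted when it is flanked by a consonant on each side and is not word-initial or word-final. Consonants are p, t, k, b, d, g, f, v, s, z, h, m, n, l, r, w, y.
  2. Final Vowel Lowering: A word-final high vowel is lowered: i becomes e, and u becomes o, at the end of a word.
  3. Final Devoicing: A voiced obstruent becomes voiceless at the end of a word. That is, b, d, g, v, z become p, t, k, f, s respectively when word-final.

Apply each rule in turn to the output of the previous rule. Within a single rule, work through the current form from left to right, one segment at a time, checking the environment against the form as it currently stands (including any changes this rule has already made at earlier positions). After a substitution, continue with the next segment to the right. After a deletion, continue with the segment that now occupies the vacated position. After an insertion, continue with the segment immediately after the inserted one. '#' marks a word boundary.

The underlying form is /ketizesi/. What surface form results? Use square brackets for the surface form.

[ktizse]

1 Medial Vowel Deletion: [ketizesi] → [ktizsi]
2 Final Vowel Lowering: [ktizsi] → [ktizse]
3 Final Devoicing: no change — [ktizse]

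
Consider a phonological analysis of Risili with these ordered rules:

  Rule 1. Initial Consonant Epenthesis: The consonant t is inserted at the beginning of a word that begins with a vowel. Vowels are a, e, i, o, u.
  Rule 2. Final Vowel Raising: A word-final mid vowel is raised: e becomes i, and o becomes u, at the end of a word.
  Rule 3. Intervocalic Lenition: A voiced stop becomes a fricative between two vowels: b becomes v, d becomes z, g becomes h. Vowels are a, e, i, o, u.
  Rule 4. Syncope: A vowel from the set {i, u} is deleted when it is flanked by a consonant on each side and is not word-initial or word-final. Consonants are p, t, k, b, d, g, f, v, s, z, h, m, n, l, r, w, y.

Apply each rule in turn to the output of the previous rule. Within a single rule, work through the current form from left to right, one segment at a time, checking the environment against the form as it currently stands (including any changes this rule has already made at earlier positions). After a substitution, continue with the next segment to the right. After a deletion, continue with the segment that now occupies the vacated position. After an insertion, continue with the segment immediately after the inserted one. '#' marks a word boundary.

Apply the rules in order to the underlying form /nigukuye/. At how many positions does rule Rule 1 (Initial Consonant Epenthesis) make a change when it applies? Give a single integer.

0

Rule 1 Initial Consonant Epenthesis: no change — [nigukuye]
Rule 2 Final Vowel Raising: [nigukuye] → [nigukuyi]
Rule 3 Intervocalic Lenition: [nigukuyi] → [nihukuyi]
Rule 4 Syncope: [nihukuyi] → [nhkyi]
Rule Rule 1 changed 0 position(s).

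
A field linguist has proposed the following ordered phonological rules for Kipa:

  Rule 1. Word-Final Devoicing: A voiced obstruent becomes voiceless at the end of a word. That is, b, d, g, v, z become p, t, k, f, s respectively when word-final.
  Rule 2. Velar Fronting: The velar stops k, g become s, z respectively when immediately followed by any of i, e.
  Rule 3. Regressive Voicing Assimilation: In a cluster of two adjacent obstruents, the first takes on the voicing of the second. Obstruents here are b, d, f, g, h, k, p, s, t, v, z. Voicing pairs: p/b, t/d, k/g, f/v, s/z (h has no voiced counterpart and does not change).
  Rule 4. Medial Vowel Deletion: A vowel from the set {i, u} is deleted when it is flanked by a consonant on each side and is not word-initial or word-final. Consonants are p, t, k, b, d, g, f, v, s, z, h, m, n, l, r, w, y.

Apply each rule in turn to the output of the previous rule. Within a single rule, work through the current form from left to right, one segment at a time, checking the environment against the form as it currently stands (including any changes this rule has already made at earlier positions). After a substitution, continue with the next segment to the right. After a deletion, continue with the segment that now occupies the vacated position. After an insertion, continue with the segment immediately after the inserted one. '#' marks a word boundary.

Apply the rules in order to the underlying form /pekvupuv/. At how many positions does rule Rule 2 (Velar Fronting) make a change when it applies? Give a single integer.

Rule 1 Word-Final Devoicing: [pekvupuv] → [pekvupuf]
Rule 2 Velar Fronting: no change — [pekvupuf]
Rule 3 Regressive Voicing Assimilation: [pekvupuf] → [pegvupuf]
Rule 4 Medial Vowel Deletion: [pegvupuf] → [pegvpf]
Rule Rule 2 changed 0 position(s).

0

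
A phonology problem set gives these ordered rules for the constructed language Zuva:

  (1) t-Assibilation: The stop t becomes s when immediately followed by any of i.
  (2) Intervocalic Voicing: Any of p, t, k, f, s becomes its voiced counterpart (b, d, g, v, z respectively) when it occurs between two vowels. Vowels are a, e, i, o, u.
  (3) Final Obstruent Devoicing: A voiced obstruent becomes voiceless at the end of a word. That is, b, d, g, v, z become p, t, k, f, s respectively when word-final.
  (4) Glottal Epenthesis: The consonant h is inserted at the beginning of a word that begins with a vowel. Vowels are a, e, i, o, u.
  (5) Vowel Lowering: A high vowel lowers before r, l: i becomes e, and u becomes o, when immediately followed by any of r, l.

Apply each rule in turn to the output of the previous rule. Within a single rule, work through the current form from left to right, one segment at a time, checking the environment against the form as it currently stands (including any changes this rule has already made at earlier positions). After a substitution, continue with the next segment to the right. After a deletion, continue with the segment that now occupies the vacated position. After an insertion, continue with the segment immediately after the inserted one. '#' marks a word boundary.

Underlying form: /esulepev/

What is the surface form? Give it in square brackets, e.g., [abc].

[hezolebef]

(1) t-Assibilation: no change — [esulepev]
(2) Intervocalic Voicing: [esulepev] → [ezulebev]
(3) Final Obstruent Devoicing: [ezulebev] → [ezulebef]
(4) Glottal Epenthesis: [ezulebef] → [hezulebef]
(5) Vowel Lowering: [hezulebef] → [hezolebef]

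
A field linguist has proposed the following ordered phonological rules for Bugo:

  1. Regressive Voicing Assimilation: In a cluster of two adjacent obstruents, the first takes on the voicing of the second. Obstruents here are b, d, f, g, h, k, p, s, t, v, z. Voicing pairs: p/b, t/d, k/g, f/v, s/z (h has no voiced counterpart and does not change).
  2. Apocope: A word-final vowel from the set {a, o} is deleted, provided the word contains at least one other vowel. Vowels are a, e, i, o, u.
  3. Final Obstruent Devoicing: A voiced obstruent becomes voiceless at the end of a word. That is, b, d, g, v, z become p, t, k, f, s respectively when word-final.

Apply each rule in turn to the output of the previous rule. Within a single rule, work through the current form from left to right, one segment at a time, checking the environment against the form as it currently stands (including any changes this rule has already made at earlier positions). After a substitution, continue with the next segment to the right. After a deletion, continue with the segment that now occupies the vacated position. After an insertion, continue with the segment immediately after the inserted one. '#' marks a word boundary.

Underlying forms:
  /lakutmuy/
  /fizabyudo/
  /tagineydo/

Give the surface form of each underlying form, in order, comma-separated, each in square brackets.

[lakutmuy], [fizabyut], [tagineyt]

/lakutmuy/:
  1 Regressive Voicing Assimilation: no change — [lakutmuy]
  2 Apocope: no change — [lakutmuy]
  3 Final Obstruent Devoicing: no change — [lakutmuy]
/fizabyudo/:
  1 Regressive Voicing Assimilation: no change — [fizabyudo]
  2 Apocope: [fizabyudo] → [fizabyud]
  3 Final Obstruent Devoicing: [fizabyud] → [fizabyut]
/tagineydo/:
  1 Regressive Voicing Assimilation: no change — [tagineydo]
  2 Apocope: [tagineydo] → [tagineyd]
  3 Final Obstruent Devoicing: [tagineyd] → [tagineyt]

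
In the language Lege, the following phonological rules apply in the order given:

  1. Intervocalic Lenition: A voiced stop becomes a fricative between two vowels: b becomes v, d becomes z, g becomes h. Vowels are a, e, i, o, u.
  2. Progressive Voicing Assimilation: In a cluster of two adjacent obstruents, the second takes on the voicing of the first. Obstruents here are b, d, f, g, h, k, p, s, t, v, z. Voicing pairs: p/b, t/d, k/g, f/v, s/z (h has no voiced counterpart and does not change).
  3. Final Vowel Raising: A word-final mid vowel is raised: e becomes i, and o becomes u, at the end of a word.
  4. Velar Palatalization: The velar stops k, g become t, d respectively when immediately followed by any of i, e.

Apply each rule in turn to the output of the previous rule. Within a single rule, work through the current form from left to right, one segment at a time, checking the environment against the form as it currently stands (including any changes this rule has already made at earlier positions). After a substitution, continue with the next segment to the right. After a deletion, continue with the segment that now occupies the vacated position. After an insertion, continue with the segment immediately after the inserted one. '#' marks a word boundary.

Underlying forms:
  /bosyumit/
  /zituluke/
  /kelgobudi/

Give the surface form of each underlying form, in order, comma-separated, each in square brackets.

/bosyumit/:
  1 Intervocalic Lenition: no change — [bosyumit]
  2 Progressive Voicing Assimilation: no change — [bosyumit]
  3 Final Vowel Raising: no change — [bosyumit]
  4 Velar Palatalization: no change — [bosyumit]
/zituluke/:
  1 Intervocalic Lenition: no change — [zituluke]
  2 Progressive Voicing Assimilation: no change — [zituluke]
  3 Final Vowel Raising: [zituluke] → [zituluki]
  4 Velar Palatalization: [zituluki] → [zituluti]
/kelgobudi/:
  1 Intervocalic Lenition: [kelgobudi] → [kelgovuzi]
  2 Progressive Voicing Assimilation: no change — [kelgovuzi]
  3 Final Vowel Raising: no change — [kelgovuzi]
  4 Velar Palatalization: [kelgovuzi] → [telgovuzi]

[bosyumit], [zituluti], [telgovuzi]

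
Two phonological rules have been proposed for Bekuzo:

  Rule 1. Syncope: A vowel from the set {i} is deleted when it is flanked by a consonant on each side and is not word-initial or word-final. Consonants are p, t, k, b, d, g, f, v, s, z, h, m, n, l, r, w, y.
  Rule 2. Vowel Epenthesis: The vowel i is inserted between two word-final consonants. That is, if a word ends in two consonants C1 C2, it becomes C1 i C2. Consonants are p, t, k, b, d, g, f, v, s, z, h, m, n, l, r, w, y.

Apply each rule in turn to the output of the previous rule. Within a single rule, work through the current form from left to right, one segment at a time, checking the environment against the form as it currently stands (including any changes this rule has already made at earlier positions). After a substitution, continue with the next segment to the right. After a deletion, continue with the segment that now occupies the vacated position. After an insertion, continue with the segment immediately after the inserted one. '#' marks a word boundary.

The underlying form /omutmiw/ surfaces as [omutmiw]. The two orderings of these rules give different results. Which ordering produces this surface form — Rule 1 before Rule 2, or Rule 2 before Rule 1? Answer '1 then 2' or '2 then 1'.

Order 1 then 2:
  1 Syncope: [omutmiw] → [omutmw]
  2 Vowel Epenthesis: [omutmw] → [omutmiw]
  result: [omutmiw]
Order 2 then 1:
  2 Vowel Epenthesis: no change — [omutmiw]
  1 Syncope: [omutmiw] → [omutmw]
  result: [omutmw]

1 then 2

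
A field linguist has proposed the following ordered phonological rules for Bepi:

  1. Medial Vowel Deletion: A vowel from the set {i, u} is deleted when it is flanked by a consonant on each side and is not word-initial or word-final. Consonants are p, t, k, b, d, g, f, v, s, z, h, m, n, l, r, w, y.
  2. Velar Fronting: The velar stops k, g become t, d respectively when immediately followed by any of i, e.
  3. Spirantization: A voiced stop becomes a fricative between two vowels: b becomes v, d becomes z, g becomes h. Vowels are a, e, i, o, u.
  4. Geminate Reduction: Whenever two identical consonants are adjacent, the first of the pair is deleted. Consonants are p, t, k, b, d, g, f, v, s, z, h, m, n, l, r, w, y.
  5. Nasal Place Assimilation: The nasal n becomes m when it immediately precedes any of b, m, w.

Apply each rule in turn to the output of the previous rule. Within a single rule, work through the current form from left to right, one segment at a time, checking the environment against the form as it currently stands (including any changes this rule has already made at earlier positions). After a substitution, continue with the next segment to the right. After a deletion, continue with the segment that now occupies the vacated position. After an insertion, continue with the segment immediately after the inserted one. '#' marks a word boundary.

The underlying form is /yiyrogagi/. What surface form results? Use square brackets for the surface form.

[yrohazi]

1 Medial Vowel Deletion: [yiyrogagi] → [yyrogagi]
2 Velar Fronting: [yyrogagi] → [yyrogadi]
3 Spirantization: [yyrogadi] → [yyrohazi]
4 Geminate Reduction: [yyrohazi] → [yrohazi]
5 Nasal Place Assimilation: no change — [yrohazi]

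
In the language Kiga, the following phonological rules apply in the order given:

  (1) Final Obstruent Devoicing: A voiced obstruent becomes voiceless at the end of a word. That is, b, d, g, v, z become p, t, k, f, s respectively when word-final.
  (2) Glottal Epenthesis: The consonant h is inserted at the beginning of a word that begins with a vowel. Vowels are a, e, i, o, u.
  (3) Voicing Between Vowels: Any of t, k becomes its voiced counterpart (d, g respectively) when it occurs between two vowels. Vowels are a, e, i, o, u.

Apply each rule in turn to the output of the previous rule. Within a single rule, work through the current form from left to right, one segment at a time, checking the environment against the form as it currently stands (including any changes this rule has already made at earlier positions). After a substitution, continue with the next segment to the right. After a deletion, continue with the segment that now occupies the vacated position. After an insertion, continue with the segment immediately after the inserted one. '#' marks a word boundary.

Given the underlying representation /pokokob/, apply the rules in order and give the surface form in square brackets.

(1) Final Obstruent Devoicing: [pokokob] → [pokokop]
(2) Glottal Epenthesis: no change — [pokokop]
(3) Voicing Between Vowels: [pokokop] → [pogogop]

[pogogop]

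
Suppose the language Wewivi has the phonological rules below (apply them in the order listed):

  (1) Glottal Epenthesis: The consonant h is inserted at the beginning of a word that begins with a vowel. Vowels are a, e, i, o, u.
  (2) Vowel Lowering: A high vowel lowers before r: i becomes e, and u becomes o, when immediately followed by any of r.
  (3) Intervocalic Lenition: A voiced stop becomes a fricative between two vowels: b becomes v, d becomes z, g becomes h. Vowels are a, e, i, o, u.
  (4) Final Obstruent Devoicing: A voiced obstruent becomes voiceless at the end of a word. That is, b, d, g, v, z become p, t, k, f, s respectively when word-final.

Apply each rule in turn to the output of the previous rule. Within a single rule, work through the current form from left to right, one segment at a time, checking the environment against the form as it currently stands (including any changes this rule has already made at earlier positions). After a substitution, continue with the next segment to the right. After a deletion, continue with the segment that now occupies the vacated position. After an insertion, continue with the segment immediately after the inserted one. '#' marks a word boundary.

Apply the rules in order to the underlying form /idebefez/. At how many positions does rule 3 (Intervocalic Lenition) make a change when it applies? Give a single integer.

(1) Glottal Epenthesis: [idebefez] → [hidebefez]
(2) Vowel Lowering: no change — [hidebefez]
(3) Intervocalic Lenition: [hidebefez] → [hizevefez]
(4) Final Obstruent Devoicing: [hizevefez] → [hizevefes]
Rule 3 changed 2 position(s).

2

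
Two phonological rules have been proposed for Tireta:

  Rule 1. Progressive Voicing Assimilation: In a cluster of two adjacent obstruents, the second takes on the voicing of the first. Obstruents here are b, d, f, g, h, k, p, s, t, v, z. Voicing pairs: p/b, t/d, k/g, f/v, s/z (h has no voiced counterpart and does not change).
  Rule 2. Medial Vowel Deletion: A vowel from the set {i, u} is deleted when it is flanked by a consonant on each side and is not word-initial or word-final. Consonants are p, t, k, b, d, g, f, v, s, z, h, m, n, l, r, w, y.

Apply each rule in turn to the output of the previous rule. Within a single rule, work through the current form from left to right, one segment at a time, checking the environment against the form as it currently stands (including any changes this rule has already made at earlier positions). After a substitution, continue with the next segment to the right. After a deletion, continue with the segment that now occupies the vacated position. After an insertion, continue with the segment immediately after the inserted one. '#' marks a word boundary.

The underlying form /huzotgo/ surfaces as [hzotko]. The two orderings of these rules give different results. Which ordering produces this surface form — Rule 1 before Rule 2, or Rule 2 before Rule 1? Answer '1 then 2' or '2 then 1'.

1 then 2

Order 1 then 2:
  1 Progressive Voicing Assimilation: [huzotgo] → [huzotko]
  2 Medial Vowel Deletion: [huzotko] → [hzotko]
  result: [hzotko]
Order 2 then 1:
  2 Medial Vowel Deletion: [huzotgo] → [hzotgo]
  1 Progressive Voicing Assimilation: [hzotgo] → [hsotko]
  result: [hsotko]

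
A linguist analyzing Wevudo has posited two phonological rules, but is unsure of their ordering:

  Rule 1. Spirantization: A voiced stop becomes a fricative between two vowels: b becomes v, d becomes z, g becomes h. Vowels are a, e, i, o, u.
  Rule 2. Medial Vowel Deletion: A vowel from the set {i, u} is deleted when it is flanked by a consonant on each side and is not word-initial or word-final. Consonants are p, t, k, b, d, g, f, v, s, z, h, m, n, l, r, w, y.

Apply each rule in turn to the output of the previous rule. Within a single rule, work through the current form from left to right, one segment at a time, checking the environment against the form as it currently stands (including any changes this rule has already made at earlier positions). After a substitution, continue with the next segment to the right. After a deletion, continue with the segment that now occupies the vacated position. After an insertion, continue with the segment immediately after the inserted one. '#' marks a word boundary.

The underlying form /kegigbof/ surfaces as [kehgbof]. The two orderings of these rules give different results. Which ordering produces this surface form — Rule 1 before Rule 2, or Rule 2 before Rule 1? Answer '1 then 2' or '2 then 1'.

Order 1 then 2:
  1 Spirantization: [kegigbof] → [kehigbof]
  2 Medial Vowel Deletion: [kehigbof] → [kehgbof]
  result: [kehgbof]
Order 2 then 1:
  2 Medial Vowel Deletion: [kegigbof] → [keggbof]
  1 Spirantization: no change — [keggbof]
  result: [keggbof]

1 then 2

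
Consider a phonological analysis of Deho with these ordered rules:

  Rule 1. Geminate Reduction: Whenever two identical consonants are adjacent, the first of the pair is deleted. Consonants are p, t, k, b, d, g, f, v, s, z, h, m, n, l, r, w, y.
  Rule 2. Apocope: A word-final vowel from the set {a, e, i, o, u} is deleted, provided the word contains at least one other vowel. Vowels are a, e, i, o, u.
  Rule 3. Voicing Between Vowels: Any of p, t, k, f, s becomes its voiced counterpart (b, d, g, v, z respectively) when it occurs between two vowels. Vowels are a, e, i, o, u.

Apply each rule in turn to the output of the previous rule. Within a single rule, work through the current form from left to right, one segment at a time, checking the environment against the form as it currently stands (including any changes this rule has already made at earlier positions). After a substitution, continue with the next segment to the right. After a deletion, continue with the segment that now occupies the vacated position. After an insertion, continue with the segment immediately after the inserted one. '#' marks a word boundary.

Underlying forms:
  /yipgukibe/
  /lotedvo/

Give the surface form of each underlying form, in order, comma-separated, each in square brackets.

/yipgukibe/:
  Rule 1 Geminate Reduction: no change — [yipgukibe]
  Rule 2 Apocope: [yipgukibe] → [yipgukib]
  Rule 3 Voicing Between Vowels: [yipgukib] → [yipgugib]
/lotedvo/:
  Rule 1 Geminate Reduction: no change — [lotedvo]
  Rule 2 Apocope: [lotedvo] → [lotedv]
  Rule 3 Voicing Between Vowels: [lotedv] → [lodedv]

[yipgugib], [lodedv]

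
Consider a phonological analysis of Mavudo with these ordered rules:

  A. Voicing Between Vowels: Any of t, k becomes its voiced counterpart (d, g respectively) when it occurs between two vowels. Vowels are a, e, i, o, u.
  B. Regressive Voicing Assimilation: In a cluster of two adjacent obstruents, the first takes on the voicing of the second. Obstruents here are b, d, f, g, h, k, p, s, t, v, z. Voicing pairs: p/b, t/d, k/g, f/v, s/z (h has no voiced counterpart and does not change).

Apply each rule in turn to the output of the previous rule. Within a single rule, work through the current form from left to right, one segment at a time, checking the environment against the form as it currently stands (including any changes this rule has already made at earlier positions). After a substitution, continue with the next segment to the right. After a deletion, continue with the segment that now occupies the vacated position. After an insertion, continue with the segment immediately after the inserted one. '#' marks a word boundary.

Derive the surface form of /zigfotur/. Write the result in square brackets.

[zikfodur]

A Voicing Between Vowels: [zigfotur] → [zigfodur]
B Regressive Voicing Assimilation: [zigfodur] → [zikfodur]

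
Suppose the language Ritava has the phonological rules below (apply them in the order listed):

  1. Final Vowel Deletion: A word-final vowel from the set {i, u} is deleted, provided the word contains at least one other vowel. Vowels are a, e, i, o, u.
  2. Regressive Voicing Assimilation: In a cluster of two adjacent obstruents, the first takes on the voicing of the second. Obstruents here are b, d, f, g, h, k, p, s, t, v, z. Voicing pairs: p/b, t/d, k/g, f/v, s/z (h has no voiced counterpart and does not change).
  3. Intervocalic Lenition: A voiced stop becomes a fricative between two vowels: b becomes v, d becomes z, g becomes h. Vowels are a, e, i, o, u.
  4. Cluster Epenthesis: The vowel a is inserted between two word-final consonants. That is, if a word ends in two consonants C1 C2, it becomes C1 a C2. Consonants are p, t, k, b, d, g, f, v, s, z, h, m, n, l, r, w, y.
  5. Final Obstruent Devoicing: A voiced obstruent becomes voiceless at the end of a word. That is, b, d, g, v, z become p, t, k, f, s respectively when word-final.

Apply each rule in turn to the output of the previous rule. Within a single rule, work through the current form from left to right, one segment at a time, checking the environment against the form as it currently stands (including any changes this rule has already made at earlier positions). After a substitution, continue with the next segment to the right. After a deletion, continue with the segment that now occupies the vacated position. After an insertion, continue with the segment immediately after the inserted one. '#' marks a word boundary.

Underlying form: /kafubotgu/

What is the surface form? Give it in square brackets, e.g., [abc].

1 Final Vowel Deletion: [kafubotgu] → [kafubotg]
2 Regressive Voicing Assimilation: [kafubotg] → [kafubodg]
3 Intervocalic Lenition: [kafubodg] → [kafuvodg]
4 Cluster Epenthesis: [kafuvodg] → [kafuvodag]
5 Final Obstruent Devoicing: [kafuvodag] → [kafuvodak]

[kafuvodak]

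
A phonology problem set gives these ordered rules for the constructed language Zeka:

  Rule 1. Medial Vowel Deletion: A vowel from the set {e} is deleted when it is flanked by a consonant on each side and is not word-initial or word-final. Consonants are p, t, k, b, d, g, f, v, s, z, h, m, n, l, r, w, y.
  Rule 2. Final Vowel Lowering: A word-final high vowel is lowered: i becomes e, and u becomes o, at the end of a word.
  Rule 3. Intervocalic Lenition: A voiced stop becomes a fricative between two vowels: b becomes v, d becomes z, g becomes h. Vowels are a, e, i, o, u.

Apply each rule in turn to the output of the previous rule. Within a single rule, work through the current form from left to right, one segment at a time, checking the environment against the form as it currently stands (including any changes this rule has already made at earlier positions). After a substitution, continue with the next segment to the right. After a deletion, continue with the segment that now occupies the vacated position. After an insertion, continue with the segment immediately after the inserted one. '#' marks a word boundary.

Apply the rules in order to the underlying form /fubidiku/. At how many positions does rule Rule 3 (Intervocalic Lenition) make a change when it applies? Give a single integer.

Rule 1 Medial Vowel Deletion: no change — [fubidiku]
Rule 2 Final Vowel Lowering: [fubidiku] → [fubidiko]
Rule 3 Intervocalic Lenition: [fubidiko] → [fuviziko]
Rule Rule 3 changed 2 position(s).

2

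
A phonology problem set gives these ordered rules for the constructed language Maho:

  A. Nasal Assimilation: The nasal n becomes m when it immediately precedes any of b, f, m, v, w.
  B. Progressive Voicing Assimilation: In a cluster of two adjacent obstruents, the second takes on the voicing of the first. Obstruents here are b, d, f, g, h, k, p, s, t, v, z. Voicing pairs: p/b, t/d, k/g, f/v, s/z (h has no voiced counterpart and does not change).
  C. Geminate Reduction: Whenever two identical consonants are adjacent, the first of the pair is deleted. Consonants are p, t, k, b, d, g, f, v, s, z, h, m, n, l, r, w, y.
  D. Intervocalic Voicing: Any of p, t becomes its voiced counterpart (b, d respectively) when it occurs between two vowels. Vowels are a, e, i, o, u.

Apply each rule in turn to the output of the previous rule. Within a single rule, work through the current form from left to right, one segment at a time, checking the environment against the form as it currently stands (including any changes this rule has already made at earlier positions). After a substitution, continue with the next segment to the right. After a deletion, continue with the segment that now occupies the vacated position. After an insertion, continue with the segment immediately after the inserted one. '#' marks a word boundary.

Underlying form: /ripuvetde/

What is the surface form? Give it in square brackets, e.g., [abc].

[ribuvede]

A Nasal Assimilation: no change — [ripuvetde]
B Progressive Voicing Assimilation: [ripuvetde] → [ripuvette]
C Geminate Reduction: [ripuvette] → [ripuvete]
D Intervocalic Voicing: [ripuvete] → [ribuvede]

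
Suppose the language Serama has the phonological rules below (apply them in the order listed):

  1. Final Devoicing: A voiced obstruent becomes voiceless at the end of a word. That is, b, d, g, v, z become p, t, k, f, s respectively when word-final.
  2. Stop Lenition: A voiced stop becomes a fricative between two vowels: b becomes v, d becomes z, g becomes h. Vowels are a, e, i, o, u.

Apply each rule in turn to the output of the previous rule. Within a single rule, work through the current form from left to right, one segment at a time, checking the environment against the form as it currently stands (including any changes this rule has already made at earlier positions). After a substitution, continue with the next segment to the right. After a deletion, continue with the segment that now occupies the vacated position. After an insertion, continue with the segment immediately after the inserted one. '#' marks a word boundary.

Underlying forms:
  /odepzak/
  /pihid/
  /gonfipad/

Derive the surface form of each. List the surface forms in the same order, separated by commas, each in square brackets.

[ozepzak], [pihit], [gonfipat]

/odepzak/:
  1 Final Devoicing: no change — [odepzak]
  2 Stop Lenition: [odepzak] → [ozepzak]
/pihid/:
  1 Final Devoicing: [pihid] → [pihit]
  2 Stop Lenition: no change — [pihit]
/gonfipad/:
  1 Final Devoicing: [gonfipad] → [gonfipat]
  2 Stop Lenition: no change — [gonfipat]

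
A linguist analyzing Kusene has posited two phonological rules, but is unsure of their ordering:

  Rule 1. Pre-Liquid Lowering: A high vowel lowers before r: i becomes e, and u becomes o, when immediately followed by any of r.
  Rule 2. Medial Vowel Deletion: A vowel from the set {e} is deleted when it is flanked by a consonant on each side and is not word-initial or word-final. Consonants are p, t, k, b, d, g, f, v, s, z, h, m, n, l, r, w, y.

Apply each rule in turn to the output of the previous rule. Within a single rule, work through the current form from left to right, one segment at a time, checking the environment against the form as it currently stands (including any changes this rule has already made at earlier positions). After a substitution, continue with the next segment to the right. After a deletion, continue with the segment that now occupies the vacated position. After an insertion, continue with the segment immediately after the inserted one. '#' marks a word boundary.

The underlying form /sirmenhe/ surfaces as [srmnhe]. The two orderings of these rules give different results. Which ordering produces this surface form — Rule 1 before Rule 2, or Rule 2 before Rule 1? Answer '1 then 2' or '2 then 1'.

1 then 2

Order 1 then 2:
  1 Pre-Liquid Lowering: [sirmenhe] → [sermenhe]
  2 Medial Vowel Deletion: [sermenhe] → [srmnhe]
  result: [srmnhe]
Order 2 then 1:
  2 Medial Vowel Deletion: [sirmenhe] → [sirmnhe]
  1 Pre-Liquid Lowering: [sirmnhe] → [sermnhe]
  result: [sermnhe]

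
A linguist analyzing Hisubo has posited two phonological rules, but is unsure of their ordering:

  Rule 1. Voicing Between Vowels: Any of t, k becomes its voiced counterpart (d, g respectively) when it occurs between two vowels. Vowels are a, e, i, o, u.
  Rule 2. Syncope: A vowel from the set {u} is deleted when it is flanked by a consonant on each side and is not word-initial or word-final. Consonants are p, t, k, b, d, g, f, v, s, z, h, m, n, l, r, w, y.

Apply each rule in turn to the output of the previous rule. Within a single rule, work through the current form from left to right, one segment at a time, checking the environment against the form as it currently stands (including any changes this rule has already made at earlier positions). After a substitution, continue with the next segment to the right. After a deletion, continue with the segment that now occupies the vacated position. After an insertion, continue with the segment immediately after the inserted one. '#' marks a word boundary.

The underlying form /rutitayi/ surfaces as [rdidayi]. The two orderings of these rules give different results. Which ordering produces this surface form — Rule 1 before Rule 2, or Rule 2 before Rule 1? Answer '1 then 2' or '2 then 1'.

Order 1 then 2:
  1 Voicing Between Vowels: [rutitayi] → [rudidayi]
  2 Syncope: [rudidayi] → [rdidayi]
  result: [rdidayi]
Order 2 then 1:
  2 Syncope: [rutitayi] → [rtitayi]
  1 Voicing Between Vowels: [rtitayi] → [rtidayi]
  result: [rtidayi]

1 then 2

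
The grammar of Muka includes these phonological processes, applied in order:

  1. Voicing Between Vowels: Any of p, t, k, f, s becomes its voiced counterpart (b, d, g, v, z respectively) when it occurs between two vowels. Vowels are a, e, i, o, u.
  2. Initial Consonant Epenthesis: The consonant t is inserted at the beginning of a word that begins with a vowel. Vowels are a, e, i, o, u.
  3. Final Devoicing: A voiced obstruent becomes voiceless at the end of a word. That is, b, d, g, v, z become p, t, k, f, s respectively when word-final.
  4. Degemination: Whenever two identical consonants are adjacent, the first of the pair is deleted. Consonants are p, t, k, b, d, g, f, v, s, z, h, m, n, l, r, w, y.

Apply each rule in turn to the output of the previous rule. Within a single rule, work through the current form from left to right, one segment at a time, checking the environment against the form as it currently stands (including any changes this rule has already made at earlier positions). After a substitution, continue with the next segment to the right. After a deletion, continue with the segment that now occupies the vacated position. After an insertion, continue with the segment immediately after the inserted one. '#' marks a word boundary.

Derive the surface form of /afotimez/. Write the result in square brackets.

[tavodimes]

1 Voicing Between Vowels: [afotimez] → [avodimez]
2 Initial Consonant Epenthesis: [avodimez] → [tavodimez]
3 Final Devoicing: [tavodimez] → [tavodimes]
4 Degemination: no change — [tavodimes]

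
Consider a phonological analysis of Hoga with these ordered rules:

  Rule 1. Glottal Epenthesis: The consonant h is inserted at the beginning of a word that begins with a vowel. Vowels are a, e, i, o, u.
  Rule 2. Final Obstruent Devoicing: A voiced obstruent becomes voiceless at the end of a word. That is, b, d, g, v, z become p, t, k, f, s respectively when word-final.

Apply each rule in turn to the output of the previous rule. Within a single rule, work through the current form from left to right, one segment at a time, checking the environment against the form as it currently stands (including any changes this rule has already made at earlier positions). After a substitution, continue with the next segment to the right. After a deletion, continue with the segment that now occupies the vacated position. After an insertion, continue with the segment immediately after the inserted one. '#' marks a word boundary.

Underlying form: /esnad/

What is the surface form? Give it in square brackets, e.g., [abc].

Rule 1 Glottal Epenthesis: [esnad] → [hesnad]
Rule 2 Final Obstruent Devoicing: [hesnad] → [hesnat]

[hesnat]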